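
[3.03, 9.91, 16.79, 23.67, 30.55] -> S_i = 3.03 + 6.88*i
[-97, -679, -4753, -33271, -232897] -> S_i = -97*7^i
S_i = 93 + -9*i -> [93, 84, 75, 66, 57]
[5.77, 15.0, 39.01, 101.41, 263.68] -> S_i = 5.77*2.60^i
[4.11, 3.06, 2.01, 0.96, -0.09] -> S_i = 4.11 + -1.05*i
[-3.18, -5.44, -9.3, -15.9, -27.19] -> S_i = -3.18*1.71^i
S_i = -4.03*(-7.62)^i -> [-4.03, 30.71, -234.0, 1783.08, -13587.04]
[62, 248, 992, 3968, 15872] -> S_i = 62*4^i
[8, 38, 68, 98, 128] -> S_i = 8 + 30*i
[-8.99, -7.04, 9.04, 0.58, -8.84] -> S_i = Random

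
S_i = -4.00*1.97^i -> [-4.0, -7.88, -15.52, -30.58, -60.25]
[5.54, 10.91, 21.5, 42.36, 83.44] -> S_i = 5.54*1.97^i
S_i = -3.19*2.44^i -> [-3.19, -7.78, -18.99, -46.34, -113.07]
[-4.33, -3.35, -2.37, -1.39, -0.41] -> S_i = -4.33 + 0.98*i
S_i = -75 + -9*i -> [-75, -84, -93, -102, -111]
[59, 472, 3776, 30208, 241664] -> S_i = 59*8^i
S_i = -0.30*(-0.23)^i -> [-0.3, 0.07, -0.02, 0.0, -0.0]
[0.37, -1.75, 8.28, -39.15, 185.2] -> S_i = 0.37*(-4.73)^i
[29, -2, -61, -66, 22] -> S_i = Random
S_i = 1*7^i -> [1, 7, 49, 343, 2401]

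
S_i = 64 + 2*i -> [64, 66, 68, 70, 72]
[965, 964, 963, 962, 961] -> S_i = 965 + -1*i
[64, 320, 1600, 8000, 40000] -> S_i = 64*5^i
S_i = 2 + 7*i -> [2, 9, 16, 23, 30]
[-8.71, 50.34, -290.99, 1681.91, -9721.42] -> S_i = -8.71*(-5.78)^i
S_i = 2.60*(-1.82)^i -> [2.6, -4.73, 8.61, -15.67, 28.53]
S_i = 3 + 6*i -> [3, 9, 15, 21, 27]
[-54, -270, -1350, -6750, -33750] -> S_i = -54*5^i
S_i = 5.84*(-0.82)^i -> [5.84, -4.79, 3.93, -3.22, 2.64]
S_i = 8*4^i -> [8, 32, 128, 512, 2048]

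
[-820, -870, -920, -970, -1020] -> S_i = -820 + -50*i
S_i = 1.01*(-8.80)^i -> [1.01, -8.89, 78.21, -688.29, 6056.92]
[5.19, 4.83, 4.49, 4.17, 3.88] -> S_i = 5.19*0.93^i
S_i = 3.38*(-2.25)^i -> [3.38, -7.6, 17.11, -38.5, 86.63]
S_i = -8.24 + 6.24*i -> [-8.24, -2.0, 4.24, 10.48, 16.72]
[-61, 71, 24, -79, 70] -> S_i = Random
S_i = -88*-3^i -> [-88, 264, -792, 2376, -7128]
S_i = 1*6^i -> [1, 6, 36, 216, 1296]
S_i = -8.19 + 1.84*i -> [-8.19, -6.35, -4.51, -2.67, -0.83]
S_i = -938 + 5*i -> [-938, -933, -928, -923, -918]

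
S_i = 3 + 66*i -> [3, 69, 135, 201, 267]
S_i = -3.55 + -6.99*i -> [-3.55, -10.54, -17.53, -24.52, -31.51]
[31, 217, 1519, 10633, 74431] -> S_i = 31*7^i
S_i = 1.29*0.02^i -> [1.29, 0.03, 0.0, 0.0, 0.0]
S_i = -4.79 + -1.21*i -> [-4.79, -6.0, -7.21, -8.42, -9.63]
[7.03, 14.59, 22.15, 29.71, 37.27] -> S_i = 7.03 + 7.56*i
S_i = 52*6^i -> [52, 312, 1872, 11232, 67392]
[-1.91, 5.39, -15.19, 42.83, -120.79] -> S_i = -1.91*(-2.82)^i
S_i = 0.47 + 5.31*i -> [0.47, 5.78, 11.09, 16.4, 21.71]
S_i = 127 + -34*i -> [127, 93, 59, 25, -9]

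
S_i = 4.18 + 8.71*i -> [4.18, 12.89, 21.6, 30.31, 39.02]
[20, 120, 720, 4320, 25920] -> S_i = 20*6^i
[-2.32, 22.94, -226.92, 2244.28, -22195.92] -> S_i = -2.32*(-9.89)^i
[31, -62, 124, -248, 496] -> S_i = 31*-2^i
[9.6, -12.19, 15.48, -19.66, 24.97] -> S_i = 9.60*(-1.27)^i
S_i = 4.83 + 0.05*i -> [4.83, 4.88, 4.93, 4.98, 5.03]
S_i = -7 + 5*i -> [-7, -2, 3, 8, 13]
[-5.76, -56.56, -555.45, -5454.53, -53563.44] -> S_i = -5.76*9.82^i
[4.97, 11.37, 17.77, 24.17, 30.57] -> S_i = 4.97 + 6.40*i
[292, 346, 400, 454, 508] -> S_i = 292 + 54*i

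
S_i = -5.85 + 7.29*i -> [-5.85, 1.44, 8.73, 16.02, 23.31]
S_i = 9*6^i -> [9, 54, 324, 1944, 11664]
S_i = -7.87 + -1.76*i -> [-7.87, -9.63, -11.39, -13.15, -14.91]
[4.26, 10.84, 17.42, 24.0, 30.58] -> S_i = 4.26 + 6.58*i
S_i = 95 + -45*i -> [95, 50, 5, -40, -85]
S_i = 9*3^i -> [9, 27, 81, 243, 729]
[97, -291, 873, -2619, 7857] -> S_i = 97*-3^i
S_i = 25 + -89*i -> [25, -64, -153, -242, -331]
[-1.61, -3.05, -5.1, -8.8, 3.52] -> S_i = Random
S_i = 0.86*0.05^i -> [0.86, 0.04, 0.0, 0.0, 0.0]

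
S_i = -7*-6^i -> [-7, 42, -252, 1512, -9072]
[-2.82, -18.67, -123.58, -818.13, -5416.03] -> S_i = -2.82*6.62^i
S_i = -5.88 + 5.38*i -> [-5.88, -0.5, 4.88, 10.26, 15.64]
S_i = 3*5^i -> [3, 15, 75, 375, 1875]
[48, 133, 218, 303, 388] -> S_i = 48 + 85*i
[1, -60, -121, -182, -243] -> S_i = 1 + -61*i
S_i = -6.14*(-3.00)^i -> [-6.14, 18.42, -55.26, 165.78, -497.34]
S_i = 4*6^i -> [4, 24, 144, 864, 5184]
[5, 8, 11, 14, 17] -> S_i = 5 + 3*i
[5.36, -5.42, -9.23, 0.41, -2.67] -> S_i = Random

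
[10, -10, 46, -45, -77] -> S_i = Random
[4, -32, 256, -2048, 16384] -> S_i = 4*-8^i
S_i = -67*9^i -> [-67, -603, -5427, -48843, -439587]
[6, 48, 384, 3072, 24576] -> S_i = 6*8^i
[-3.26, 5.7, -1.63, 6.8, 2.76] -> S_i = Random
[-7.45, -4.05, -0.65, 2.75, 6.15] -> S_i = -7.45 + 3.40*i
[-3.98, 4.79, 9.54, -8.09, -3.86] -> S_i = Random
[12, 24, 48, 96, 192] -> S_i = 12*2^i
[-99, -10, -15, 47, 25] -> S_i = Random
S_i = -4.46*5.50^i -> [-4.46, -24.53, -134.92, -742.03, -4081.18]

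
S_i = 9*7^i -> [9, 63, 441, 3087, 21609]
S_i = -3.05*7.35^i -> [-3.05, -22.42, -164.77, -1211.05, -8901.21]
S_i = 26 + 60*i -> [26, 86, 146, 206, 266]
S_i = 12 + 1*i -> [12, 13, 14, 15, 16]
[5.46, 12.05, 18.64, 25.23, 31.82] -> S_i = 5.46 + 6.59*i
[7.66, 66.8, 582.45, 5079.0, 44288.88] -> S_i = 7.66*8.72^i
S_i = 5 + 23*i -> [5, 28, 51, 74, 97]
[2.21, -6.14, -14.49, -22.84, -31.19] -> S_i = 2.21 + -8.35*i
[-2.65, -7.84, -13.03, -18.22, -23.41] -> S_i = -2.65 + -5.19*i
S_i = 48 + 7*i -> [48, 55, 62, 69, 76]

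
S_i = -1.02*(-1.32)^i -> [-1.02, 1.35, -1.78, 2.35, -3.1]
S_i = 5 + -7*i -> [5, -2, -9, -16, -23]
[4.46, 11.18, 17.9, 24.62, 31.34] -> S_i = 4.46 + 6.72*i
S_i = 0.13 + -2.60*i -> [0.13, -2.47, -5.07, -7.67, -10.27]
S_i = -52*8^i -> [-52, -416, -3328, -26624, -212992]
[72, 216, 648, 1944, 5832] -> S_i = 72*3^i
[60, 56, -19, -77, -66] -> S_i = Random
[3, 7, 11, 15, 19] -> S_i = 3 + 4*i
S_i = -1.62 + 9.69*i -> [-1.62, 8.07, 17.76, 27.45, 37.14]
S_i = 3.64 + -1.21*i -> [3.64, 2.43, 1.22, 0.01, -1.2]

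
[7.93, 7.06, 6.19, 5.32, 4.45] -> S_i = 7.93 + -0.87*i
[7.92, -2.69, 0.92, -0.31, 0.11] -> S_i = 7.92*(-0.34)^i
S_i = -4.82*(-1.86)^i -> [-4.82, 8.97, -16.68, 31.02, -57.69]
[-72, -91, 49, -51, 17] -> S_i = Random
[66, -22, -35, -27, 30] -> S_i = Random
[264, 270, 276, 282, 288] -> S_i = 264 + 6*i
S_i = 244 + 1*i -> [244, 245, 246, 247, 248]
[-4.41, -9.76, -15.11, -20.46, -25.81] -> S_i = -4.41 + -5.35*i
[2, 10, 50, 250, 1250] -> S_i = 2*5^i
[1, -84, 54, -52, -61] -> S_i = Random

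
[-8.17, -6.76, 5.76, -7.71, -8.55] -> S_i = Random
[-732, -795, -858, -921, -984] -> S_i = -732 + -63*i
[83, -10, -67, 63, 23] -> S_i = Random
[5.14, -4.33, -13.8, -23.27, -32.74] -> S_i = 5.14 + -9.47*i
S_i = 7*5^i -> [7, 35, 175, 875, 4375]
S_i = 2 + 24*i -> [2, 26, 50, 74, 98]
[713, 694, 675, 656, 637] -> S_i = 713 + -19*i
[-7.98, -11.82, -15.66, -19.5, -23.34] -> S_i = -7.98 + -3.84*i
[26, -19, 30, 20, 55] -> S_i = Random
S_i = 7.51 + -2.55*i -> [7.51, 4.96, 2.41, -0.14, -2.69]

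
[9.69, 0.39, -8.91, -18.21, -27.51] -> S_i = 9.69 + -9.30*i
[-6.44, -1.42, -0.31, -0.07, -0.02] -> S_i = -6.44*0.22^i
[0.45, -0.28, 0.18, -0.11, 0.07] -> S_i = 0.45*(-0.63)^i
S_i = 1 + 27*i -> [1, 28, 55, 82, 109]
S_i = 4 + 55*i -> [4, 59, 114, 169, 224]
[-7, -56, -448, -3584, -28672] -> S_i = -7*8^i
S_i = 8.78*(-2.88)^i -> [8.78, -25.29, 72.82, -209.74, 604.04]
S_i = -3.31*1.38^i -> [-3.31, -4.57, -6.3, -8.7, -12.0]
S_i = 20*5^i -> [20, 100, 500, 2500, 12500]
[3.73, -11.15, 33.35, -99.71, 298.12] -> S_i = 3.73*(-2.99)^i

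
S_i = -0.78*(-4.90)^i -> [-0.78, 3.82, -18.73, 91.77, -449.65]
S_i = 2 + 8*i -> [2, 10, 18, 26, 34]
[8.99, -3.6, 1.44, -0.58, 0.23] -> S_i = 8.99*(-0.40)^i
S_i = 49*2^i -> [49, 98, 196, 392, 784]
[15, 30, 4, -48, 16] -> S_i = Random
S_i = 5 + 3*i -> [5, 8, 11, 14, 17]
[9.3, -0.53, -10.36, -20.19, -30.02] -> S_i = 9.30 + -9.83*i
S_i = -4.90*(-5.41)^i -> [-4.9, 26.51, -143.41, 775.87, -4197.45]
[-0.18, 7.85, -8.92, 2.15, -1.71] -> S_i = Random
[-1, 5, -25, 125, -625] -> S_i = -1*-5^i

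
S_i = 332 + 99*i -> [332, 431, 530, 629, 728]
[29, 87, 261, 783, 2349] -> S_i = 29*3^i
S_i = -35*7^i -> [-35, -245, -1715, -12005, -84035]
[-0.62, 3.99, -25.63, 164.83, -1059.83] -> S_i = -0.62*(-6.43)^i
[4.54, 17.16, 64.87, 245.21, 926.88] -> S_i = 4.54*3.78^i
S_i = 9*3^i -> [9, 27, 81, 243, 729]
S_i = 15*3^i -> [15, 45, 135, 405, 1215]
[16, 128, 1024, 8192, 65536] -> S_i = 16*8^i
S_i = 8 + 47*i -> [8, 55, 102, 149, 196]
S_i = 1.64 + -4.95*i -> [1.64, -3.31, -8.26, -13.21, -18.16]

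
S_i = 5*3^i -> [5, 15, 45, 135, 405]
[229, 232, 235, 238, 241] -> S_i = 229 + 3*i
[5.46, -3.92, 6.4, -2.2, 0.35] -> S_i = Random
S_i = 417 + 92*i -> [417, 509, 601, 693, 785]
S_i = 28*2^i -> [28, 56, 112, 224, 448]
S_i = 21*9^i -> [21, 189, 1701, 15309, 137781]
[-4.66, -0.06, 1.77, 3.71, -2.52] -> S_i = Random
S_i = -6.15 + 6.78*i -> [-6.15, 0.63, 7.41, 14.19, 20.97]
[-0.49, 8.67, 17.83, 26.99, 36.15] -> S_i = -0.49 + 9.16*i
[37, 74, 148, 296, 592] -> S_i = 37*2^i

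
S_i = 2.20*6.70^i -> [2.2, 14.74, 98.76, 661.68, 4433.25]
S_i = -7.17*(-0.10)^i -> [-7.17, 0.72, -0.07, 0.01, -0.0]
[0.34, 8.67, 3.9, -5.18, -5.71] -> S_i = Random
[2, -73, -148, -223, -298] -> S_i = 2 + -75*i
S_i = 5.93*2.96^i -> [5.93, 17.55, 51.96, 153.79, 455.22]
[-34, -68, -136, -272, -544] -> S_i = -34*2^i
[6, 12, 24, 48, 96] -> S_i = 6*2^i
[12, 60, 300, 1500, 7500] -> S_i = 12*5^i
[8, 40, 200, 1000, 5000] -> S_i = 8*5^i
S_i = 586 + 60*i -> [586, 646, 706, 766, 826]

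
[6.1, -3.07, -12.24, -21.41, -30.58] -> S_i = 6.10 + -9.17*i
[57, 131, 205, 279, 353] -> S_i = 57 + 74*i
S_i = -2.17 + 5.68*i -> [-2.17, 3.51, 9.19, 14.87, 20.55]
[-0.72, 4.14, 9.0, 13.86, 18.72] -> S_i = -0.72 + 4.86*i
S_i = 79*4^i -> [79, 316, 1264, 5056, 20224]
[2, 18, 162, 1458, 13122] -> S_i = 2*9^i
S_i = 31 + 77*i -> [31, 108, 185, 262, 339]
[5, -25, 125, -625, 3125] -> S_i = 5*-5^i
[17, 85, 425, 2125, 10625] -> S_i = 17*5^i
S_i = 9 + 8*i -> [9, 17, 25, 33, 41]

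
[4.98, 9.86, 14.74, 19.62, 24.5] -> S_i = 4.98 + 4.88*i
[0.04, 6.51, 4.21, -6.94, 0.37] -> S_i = Random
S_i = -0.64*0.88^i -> [-0.64, -0.56, -0.5, -0.44, -0.38]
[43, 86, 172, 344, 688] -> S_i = 43*2^i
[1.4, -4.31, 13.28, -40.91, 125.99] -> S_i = 1.40*(-3.08)^i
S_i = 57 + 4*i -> [57, 61, 65, 69, 73]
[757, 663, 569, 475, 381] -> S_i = 757 + -94*i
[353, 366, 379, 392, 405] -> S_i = 353 + 13*i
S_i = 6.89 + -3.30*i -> [6.89, 3.59, 0.29, -3.01, -6.31]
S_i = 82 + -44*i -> [82, 38, -6, -50, -94]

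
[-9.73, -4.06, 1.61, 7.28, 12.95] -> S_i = -9.73 + 5.67*i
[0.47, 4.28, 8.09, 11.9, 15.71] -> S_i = 0.47 + 3.81*i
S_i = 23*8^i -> [23, 184, 1472, 11776, 94208]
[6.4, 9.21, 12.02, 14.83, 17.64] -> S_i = 6.40 + 2.81*i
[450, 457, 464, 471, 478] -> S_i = 450 + 7*i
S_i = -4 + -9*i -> [-4, -13, -22, -31, -40]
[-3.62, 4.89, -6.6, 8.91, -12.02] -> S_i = -3.62*(-1.35)^i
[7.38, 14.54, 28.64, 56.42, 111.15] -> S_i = 7.38*1.97^i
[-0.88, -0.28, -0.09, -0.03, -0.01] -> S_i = -0.88*0.32^i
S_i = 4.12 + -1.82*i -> [4.12, 2.3, 0.48, -1.34, -3.16]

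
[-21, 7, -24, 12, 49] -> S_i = Random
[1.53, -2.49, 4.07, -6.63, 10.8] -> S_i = 1.53*(-1.63)^i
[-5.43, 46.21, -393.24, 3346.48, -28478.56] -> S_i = -5.43*(-8.51)^i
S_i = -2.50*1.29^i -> [-2.5, -3.22, -4.16, -5.37, -6.92]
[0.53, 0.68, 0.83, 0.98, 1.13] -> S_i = 0.53 + 0.15*i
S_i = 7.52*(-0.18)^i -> [7.52, -1.35, 0.24, -0.04, 0.01]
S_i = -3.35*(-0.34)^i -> [-3.35, 1.14, -0.39, 0.13, -0.04]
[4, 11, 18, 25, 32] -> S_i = 4 + 7*i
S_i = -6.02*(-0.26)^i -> [-6.02, 1.57, -0.41, 0.11, -0.03]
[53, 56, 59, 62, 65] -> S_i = 53 + 3*i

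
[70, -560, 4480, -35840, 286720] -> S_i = 70*-8^i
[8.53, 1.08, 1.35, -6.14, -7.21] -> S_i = Random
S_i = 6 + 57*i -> [6, 63, 120, 177, 234]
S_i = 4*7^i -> [4, 28, 196, 1372, 9604]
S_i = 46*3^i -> [46, 138, 414, 1242, 3726]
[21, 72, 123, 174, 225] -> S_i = 21 + 51*i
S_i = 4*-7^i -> [4, -28, 196, -1372, 9604]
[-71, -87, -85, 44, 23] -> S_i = Random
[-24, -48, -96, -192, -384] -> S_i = -24*2^i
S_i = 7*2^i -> [7, 14, 28, 56, 112]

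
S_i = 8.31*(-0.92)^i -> [8.31, -7.65, 7.03, -6.47, 5.95]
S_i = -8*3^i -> [-8, -24, -72, -216, -648]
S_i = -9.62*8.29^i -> [-9.62, -79.75, -661.13, -5480.73, -45435.28]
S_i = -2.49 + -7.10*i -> [-2.49, -9.59, -16.69, -23.79, -30.89]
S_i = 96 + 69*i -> [96, 165, 234, 303, 372]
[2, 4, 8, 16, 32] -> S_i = 2*2^i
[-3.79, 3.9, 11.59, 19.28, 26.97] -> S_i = -3.79 + 7.69*i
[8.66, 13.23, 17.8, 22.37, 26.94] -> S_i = 8.66 + 4.57*i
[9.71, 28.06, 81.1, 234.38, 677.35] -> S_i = 9.71*2.89^i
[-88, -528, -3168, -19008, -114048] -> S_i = -88*6^i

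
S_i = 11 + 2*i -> [11, 13, 15, 17, 19]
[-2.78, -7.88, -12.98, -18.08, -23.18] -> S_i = -2.78 + -5.10*i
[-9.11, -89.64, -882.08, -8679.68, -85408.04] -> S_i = -9.11*9.84^i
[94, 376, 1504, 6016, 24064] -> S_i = 94*4^i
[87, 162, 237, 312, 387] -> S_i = 87 + 75*i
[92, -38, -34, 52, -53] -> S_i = Random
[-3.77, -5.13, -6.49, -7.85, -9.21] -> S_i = -3.77 + -1.36*i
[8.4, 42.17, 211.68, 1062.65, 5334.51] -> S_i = 8.40*5.02^i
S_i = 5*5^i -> [5, 25, 125, 625, 3125]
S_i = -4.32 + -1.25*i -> [-4.32, -5.57, -6.82, -8.07, -9.32]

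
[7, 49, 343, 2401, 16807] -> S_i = 7*7^i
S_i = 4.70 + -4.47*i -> [4.7, 0.23, -4.24, -8.71, -13.18]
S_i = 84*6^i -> [84, 504, 3024, 18144, 108864]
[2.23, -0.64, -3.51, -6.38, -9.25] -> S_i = 2.23 + -2.87*i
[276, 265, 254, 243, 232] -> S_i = 276 + -11*i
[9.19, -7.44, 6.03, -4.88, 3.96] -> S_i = 9.19*(-0.81)^i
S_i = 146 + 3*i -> [146, 149, 152, 155, 158]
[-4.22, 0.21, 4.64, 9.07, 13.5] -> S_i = -4.22 + 4.43*i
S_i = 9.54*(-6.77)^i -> [9.54, -64.59, 437.25, -2960.15, 20040.25]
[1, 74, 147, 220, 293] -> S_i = 1 + 73*i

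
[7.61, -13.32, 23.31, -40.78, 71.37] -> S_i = 7.61*(-1.75)^i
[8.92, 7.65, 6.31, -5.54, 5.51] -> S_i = Random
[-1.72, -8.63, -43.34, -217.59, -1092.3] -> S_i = -1.72*5.02^i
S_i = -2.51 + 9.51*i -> [-2.51, 7.0, 16.51, 26.02, 35.53]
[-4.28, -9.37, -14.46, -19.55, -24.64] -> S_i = -4.28 + -5.09*i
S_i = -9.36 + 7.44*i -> [-9.36, -1.92, 5.52, 12.96, 20.4]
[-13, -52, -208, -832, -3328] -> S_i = -13*4^i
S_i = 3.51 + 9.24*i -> [3.51, 12.75, 21.99, 31.23, 40.47]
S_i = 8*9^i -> [8, 72, 648, 5832, 52488]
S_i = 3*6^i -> [3, 18, 108, 648, 3888]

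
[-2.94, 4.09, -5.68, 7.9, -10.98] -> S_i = -2.94*(-1.39)^i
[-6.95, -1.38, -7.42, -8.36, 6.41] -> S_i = Random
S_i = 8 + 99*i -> [8, 107, 206, 305, 404]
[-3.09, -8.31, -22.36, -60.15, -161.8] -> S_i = -3.09*2.69^i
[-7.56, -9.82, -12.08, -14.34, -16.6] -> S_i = -7.56 + -2.26*i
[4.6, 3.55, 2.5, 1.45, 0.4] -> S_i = 4.60 + -1.05*i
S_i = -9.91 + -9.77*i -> [-9.91, -19.68, -29.45, -39.22, -48.99]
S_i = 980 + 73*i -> [980, 1053, 1126, 1199, 1272]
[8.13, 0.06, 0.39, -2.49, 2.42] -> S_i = Random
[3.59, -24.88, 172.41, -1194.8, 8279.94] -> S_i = 3.59*(-6.93)^i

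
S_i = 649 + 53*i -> [649, 702, 755, 808, 861]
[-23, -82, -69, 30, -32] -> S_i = Random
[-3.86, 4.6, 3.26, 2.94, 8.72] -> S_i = Random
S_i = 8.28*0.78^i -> [8.28, 6.46, 5.04, 3.93, 3.06]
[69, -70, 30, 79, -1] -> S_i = Random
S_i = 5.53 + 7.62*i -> [5.53, 13.15, 20.77, 28.39, 36.01]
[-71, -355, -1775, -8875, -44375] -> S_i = -71*5^i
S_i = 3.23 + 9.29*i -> [3.23, 12.52, 21.81, 31.1, 40.39]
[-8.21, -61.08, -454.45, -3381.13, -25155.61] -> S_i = -8.21*7.44^i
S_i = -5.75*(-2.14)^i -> [-5.75, 12.31, -26.33, 56.35, -120.59]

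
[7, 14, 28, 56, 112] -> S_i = 7*2^i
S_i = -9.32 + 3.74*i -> [-9.32, -5.58, -1.84, 1.9, 5.64]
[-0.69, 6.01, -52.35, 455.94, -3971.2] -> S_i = -0.69*(-8.71)^i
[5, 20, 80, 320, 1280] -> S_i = 5*4^i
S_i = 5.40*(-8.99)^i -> [5.4, -48.55, 436.43, -3923.49, 35272.2]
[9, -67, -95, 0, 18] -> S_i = Random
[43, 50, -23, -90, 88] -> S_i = Random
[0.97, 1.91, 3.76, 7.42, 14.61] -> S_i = 0.97*1.97^i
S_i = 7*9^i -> [7, 63, 567, 5103, 45927]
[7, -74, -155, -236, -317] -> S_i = 7 + -81*i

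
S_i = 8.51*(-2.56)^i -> [8.51, -21.79, 55.77, -142.77, 365.5]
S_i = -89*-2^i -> [-89, 178, -356, 712, -1424]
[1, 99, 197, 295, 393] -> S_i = 1 + 98*i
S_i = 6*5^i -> [6, 30, 150, 750, 3750]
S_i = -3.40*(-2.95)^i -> [-3.4, 10.03, -29.59, 87.29, -257.49]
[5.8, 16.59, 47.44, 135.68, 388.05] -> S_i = 5.80*2.86^i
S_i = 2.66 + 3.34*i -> [2.66, 6.0, 9.34, 12.68, 16.02]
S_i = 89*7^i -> [89, 623, 4361, 30527, 213689]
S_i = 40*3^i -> [40, 120, 360, 1080, 3240]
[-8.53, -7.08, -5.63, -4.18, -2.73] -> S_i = -8.53 + 1.45*i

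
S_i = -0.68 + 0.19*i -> [-0.68, -0.49, -0.3, -0.11, 0.08]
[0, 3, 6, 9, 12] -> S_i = 0 + 3*i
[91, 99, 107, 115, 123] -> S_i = 91 + 8*i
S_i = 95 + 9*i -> [95, 104, 113, 122, 131]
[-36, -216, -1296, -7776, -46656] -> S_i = -36*6^i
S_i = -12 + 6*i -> [-12, -6, 0, 6, 12]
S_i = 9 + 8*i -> [9, 17, 25, 33, 41]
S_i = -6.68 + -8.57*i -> [-6.68, -15.25, -23.82, -32.39, -40.96]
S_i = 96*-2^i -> [96, -192, 384, -768, 1536]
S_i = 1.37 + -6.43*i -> [1.37, -5.06, -11.49, -17.92, -24.35]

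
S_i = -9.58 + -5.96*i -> [-9.58, -15.54, -21.5, -27.46, -33.42]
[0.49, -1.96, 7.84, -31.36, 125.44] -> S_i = 0.49*(-4.00)^i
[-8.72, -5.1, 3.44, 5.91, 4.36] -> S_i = Random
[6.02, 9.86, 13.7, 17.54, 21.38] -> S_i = 6.02 + 3.84*i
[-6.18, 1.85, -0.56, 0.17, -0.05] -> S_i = -6.18*(-0.30)^i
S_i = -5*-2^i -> [-5, 10, -20, 40, -80]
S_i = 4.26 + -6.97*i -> [4.26, -2.71, -9.68, -16.65, -23.62]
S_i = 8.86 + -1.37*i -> [8.86, 7.49, 6.12, 4.75, 3.38]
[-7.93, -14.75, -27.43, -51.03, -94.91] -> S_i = -7.93*1.86^i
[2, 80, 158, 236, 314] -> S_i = 2 + 78*i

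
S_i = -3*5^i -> [-3, -15, -75, -375, -1875]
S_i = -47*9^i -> [-47, -423, -3807, -34263, -308367]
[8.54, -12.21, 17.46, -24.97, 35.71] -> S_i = 8.54*(-1.43)^i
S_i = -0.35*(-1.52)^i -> [-0.35, 0.53, -0.81, 1.23, -1.87]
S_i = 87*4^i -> [87, 348, 1392, 5568, 22272]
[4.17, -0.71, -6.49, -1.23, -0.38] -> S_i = Random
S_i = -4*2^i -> [-4, -8, -16, -32, -64]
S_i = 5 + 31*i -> [5, 36, 67, 98, 129]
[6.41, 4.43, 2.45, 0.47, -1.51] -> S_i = 6.41 + -1.98*i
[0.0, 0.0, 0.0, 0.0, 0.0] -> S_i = 0.00*1.78^i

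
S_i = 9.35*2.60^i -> [9.35, 24.31, 63.21, 164.34, 427.27]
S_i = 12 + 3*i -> [12, 15, 18, 21, 24]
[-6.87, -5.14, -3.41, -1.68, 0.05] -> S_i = -6.87 + 1.73*i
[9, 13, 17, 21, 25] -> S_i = 9 + 4*i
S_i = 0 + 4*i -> [0, 4, 8, 12, 16]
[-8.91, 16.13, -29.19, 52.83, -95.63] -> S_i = -8.91*(-1.81)^i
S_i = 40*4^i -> [40, 160, 640, 2560, 10240]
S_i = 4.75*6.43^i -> [4.75, 30.54, 196.39, 1262.78, 8119.65]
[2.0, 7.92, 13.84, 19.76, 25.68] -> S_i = 2.00 + 5.92*i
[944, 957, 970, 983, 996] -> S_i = 944 + 13*i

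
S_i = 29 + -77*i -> [29, -48, -125, -202, -279]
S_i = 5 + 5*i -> [5, 10, 15, 20, 25]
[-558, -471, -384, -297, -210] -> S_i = -558 + 87*i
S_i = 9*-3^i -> [9, -27, 81, -243, 729]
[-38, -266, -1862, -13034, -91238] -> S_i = -38*7^i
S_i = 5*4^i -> [5, 20, 80, 320, 1280]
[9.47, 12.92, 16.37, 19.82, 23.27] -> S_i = 9.47 + 3.45*i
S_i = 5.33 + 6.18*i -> [5.33, 11.51, 17.69, 23.87, 30.05]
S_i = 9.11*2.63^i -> [9.11, 23.96, 63.01, 165.72, 435.85]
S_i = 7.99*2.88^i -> [7.99, 23.01, 66.27, 190.86, 549.69]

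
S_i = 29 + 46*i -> [29, 75, 121, 167, 213]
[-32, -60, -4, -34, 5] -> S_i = Random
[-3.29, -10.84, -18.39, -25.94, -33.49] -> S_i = -3.29 + -7.55*i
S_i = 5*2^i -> [5, 10, 20, 40, 80]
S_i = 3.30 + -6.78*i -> [3.3, -3.48, -10.26, -17.04, -23.82]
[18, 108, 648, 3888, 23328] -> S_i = 18*6^i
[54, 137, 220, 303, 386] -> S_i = 54 + 83*i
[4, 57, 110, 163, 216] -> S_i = 4 + 53*i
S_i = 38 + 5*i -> [38, 43, 48, 53, 58]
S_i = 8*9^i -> [8, 72, 648, 5832, 52488]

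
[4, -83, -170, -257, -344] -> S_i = 4 + -87*i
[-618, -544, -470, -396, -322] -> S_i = -618 + 74*i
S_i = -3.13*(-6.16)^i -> [-3.13, 19.28, -118.77, 731.62, -4506.79]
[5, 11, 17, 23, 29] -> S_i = 5 + 6*i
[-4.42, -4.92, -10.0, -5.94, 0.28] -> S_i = Random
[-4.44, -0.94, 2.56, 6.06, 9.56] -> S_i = -4.44 + 3.50*i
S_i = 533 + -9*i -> [533, 524, 515, 506, 497]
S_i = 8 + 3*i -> [8, 11, 14, 17, 20]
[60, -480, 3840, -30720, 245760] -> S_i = 60*-8^i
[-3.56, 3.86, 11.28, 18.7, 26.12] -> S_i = -3.56 + 7.42*i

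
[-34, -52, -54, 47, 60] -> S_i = Random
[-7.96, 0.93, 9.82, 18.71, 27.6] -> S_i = -7.96 + 8.89*i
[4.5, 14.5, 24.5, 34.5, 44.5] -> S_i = 4.50 + 10.00*i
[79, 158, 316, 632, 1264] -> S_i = 79*2^i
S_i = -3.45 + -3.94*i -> [-3.45, -7.39, -11.33, -15.27, -19.21]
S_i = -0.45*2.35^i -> [-0.45, -1.06, -2.49, -5.84, -13.72]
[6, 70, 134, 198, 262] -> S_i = 6 + 64*i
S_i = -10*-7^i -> [-10, 70, -490, 3430, -24010]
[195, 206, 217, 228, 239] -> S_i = 195 + 11*i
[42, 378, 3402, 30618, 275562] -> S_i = 42*9^i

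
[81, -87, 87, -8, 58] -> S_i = Random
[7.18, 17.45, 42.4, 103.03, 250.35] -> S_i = 7.18*2.43^i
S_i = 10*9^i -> [10, 90, 810, 7290, 65610]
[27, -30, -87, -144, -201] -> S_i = 27 + -57*i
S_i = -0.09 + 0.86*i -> [-0.09, 0.77, 1.63, 2.49, 3.35]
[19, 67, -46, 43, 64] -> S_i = Random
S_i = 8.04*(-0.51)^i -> [8.04, -4.1, 2.09, -1.07, 0.54]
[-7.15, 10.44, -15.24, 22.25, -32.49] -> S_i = -7.15*(-1.46)^i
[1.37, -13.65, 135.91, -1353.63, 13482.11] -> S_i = 1.37*(-9.96)^i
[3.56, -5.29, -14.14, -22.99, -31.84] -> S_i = 3.56 + -8.85*i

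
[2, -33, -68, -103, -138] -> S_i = 2 + -35*i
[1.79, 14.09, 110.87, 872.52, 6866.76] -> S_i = 1.79*7.87^i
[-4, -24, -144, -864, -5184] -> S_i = -4*6^i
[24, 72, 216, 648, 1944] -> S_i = 24*3^i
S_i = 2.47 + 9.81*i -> [2.47, 12.28, 22.09, 31.9, 41.71]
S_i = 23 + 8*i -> [23, 31, 39, 47, 55]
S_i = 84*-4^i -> [84, -336, 1344, -5376, 21504]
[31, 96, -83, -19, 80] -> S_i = Random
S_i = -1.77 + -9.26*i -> [-1.77, -11.03, -20.29, -29.55, -38.81]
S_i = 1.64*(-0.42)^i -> [1.64, -0.69, 0.29, -0.12, 0.05]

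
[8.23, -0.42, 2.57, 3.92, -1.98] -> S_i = Random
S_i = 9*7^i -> [9, 63, 441, 3087, 21609]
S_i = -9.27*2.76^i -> [-9.27, -25.59, -70.62, -194.9, -537.92]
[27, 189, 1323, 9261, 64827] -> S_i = 27*7^i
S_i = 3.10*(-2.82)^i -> [3.1, -8.74, 24.65, -69.52, 196.05]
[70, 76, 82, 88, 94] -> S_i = 70 + 6*i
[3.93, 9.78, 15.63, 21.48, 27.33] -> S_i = 3.93 + 5.85*i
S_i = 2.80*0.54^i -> [2.8, 1.51, 0.82, 0.44, 0.24]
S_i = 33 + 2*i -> [33, 35, 37, 39, 41]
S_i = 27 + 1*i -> [27, 28, 29, 30, 31]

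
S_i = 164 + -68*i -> [164, 96, 28, -40, -108]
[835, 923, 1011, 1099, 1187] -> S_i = 835 + 88*i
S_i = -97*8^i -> [-97, -776, -6208, -49664, -397312]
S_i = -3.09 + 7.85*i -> [-3.09, 4.76, 12.61, 20.46, 28.31]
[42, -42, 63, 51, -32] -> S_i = Random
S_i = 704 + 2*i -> [704, 706, 708, 710, 712]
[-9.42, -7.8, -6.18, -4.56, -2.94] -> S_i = -9.42 + 1.62*i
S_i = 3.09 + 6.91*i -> [3.09, 10.0, 16.91, 23.82, 30.73]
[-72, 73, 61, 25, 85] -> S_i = Random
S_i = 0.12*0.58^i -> [0.12, 0.07, 0.04, 0.02, 0.01]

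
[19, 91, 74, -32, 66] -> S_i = Random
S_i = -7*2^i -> [-7, -14, -28, -56, -112]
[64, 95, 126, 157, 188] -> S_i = 64 + 31*i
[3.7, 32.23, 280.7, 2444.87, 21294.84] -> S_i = 3.70*8.71^i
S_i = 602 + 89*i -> [602, 691, 780, 869, 958]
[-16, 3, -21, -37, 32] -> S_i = Random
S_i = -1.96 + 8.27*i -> [-1.96, 6.31, 14.58, 22.85, 31.12]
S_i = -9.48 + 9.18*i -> [-9.48, -0.3, 8.88, 18.06, 27.24]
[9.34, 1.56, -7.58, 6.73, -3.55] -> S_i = Random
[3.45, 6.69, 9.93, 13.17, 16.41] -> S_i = 3.45 + 3.24*i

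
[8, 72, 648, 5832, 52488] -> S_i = 8*9^i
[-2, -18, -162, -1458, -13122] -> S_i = -2*9^i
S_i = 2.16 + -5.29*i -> [2.16, -3.13, -8.42, -13.71, -19.0]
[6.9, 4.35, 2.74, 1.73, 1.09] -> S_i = 6.90*0.63^i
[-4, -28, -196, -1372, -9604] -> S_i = -4*7^i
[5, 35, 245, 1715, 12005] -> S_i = 5*7^i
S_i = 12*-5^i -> [12, -60, 300, -1500, 7500]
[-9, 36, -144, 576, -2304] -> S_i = -9*-4^i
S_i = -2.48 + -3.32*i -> [-2.48, -5.8, -9.12, -12.44, -15.76]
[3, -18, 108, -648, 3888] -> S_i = 3*-6^i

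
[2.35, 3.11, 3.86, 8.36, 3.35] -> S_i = Random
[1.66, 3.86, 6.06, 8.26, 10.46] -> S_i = 1.66 + 2.20*i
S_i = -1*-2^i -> [-1, 2, -4, 8, -16]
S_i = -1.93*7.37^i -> [-1.93, -14.22, -104.83, -772.61, -5694.13]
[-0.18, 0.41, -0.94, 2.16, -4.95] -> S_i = -0.18*(-2.29)^i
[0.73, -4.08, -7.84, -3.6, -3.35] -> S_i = Random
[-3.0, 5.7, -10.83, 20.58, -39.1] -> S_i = -3.00*(-1.90)^i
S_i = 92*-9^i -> [92, -828, 7452, -67068, 603612]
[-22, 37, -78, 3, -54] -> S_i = Random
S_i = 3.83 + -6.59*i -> [3.83, -2.76, -9.35, -15.94, -22.53]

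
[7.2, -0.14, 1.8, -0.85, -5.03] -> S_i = Random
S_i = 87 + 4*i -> [87, 91, 95, 99, 103]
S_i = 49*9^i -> [49, 441, 3969, 35721, 321489]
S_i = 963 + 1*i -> [963, 964, 965, 966, 967]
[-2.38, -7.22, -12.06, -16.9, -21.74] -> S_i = -2.38 + -4.84*i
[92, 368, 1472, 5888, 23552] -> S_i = 92*4^i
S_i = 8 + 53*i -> [8, 61, 114, 167, 220]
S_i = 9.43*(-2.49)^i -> [9.43, -23.48, 58.47, -145.58, 362.5]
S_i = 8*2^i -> [8, 16, 32, 64, 128]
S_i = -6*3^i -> [-6, -18, -54, -162, -486]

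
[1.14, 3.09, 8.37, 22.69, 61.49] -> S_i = 1.14*2.71^i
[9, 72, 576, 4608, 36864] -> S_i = 9*8^i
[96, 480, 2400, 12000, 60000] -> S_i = 96*5^i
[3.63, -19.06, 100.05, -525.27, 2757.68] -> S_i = 3.63*(-5.25)^i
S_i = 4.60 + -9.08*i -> [4.6, -4.48, -13.56, -22.64, -31.72]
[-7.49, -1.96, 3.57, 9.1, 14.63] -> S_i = -7.49 + 5.53*i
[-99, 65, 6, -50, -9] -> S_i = Random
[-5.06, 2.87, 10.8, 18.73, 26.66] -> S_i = -5.06 + 7.93*i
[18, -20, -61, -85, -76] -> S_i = Random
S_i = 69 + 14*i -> [69, 83, 97, 111, 125]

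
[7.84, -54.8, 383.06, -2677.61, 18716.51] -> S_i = 7.84*(-6.99)^i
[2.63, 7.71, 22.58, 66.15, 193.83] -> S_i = 2.63*2.93^i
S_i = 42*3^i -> [42, 126, 378, 1134, 3402]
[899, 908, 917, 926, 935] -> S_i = 899 + 9*i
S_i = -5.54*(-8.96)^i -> [-5.54, 49.64, -444.76, 3985.05, -35706.05]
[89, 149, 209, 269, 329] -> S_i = 89 + 60*i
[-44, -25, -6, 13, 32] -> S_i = -44 + 19*i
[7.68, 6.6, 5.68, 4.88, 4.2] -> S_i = 7.68*0.86^i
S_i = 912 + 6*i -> [912, 918, 924, 930, 936]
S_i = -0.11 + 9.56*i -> [-0.11, 9.45, 19.01, 28.57, 38.13]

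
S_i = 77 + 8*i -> [77, 85, 93, 101, 109]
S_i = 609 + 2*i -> [609, 611, 613, 615, 617]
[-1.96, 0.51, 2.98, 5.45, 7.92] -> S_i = -1.96 + 2.47*i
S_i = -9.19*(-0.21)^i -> [-9.19, 1.93, -0.41, 0.09, -0.02]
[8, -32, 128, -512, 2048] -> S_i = 8*-4^i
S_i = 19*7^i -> [19, 133, 931, 6517, 45619]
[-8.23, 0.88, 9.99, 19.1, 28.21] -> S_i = -8.23 + 9.11*i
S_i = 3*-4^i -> [3, -12, 48, -192, 768]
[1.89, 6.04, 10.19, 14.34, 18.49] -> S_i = 1.89 + 4.15*i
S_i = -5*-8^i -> [-5, 40, -320, 2560, -20480]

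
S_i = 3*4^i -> [3, 12, 48, 192, 768]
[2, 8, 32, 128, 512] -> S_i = 2*4^i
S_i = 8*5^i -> [8, 40, 200, 1000, 5000]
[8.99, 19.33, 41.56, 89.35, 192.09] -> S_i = 8.99*2.15^i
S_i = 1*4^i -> [1, 4, 16, 64, 256]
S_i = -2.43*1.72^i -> [-2.43, -4.18, -7.19, -12.36, -21.27]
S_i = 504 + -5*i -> [504, 499, 494, 489, 484]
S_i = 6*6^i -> [6, 36, 216, 1296, 7776]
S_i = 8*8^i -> [8, 64, 512, 4096, 32768]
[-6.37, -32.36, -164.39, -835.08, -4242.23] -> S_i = -6.37*5.08^i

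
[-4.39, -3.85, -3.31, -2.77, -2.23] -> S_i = -4.39 + 0.54*i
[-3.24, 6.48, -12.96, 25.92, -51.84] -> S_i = -3.24*(-2.00)^i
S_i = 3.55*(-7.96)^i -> [3.55, -28.26, 224.93, -1790.47, 14252.16]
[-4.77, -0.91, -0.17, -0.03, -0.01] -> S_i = -4.77*0.19^i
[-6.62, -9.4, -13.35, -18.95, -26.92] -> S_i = -6.62*1.42^i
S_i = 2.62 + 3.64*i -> [2.62, 6.26, 9.9, 13.54, 17.18]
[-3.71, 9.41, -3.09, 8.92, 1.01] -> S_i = Random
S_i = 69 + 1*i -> [69, 70, 71, 72, 73]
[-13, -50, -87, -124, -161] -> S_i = -13 + -37*i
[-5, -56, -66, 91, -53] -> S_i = Random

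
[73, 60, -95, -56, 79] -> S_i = Random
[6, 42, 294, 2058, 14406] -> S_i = 6*7^i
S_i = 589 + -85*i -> [589, 504, 419, 334, 249]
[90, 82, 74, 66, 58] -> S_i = 90 + -8*i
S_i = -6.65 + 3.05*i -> [-6.65, -3.6, -0.55, 2.5, 5.55]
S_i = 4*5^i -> [4, 20, 100, 500, 2500]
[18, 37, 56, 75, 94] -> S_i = 18 + 19*i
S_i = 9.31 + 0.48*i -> [9.31, 9.79, 10.27, 10.75, 11.23]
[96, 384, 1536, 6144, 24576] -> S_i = 96*4^i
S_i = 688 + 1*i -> [688, 689, 690, 691, 692]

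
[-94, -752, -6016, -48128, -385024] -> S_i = -94*8^i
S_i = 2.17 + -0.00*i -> [2.17, 2.17, 2.17, 2.17, 2.17]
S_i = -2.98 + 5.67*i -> [-2.98, 2.69, 8.36, 14.03, 19.7]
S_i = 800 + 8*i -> [800, 808, 816, 824, 832]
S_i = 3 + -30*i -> [3, -27, -57, -87, -117]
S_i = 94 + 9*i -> [94, 103, 112, 121, 130]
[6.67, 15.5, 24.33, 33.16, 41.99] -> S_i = 6.67 + 8.83*i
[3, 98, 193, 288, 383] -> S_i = 3 + 95*i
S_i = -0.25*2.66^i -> [-0.25, -0.66, -1.77, -4.71, -12.52]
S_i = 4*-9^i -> [4, -36, 324, -2916, 26244]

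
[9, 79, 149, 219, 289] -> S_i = 9 + 70*i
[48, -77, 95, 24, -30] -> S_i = Random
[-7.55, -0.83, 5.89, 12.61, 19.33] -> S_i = -7.55 + 6.72*i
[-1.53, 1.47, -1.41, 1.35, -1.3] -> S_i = -1.53*(-0.96)^i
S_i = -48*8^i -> [-48, -384, -3072, -24576, -196608]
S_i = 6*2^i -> [6, 12, 24, 48, 96]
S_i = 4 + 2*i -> [4, 6, 8, 10, 12]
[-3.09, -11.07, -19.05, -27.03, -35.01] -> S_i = -3.09 + -7.98*i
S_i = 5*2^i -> [5, 10, 20, 40, 80]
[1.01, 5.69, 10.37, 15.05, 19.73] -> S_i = 1.01 + 4.68*i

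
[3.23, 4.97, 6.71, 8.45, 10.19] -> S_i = 3.23 + 1.74*i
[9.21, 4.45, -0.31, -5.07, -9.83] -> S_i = 9.21 + -4.76*i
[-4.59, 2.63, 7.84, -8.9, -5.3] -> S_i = Random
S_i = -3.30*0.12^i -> [-3.3, -0.4, -0.05, -0.01, -0.0]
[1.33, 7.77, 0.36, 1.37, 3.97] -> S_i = Random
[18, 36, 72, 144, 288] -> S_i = 18*2^i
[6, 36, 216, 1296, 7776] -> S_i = 6*6^i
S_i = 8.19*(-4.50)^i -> [8.19, -36.85, 165.85, -746.31, 3358.41]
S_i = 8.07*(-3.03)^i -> [8.07, -24.45, 74.09, -224.49, 680.21]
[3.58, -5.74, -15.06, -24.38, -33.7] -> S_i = 3.58 + -9.32*i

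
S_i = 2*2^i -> [2, 4, 8, 16, 32]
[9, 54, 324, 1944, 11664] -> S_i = 9*6^i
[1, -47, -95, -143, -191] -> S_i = 1 + -48*i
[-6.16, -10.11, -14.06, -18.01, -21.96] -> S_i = -6.16 + -3.95*i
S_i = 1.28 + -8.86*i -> [1.28, -7.58, -16.44, -25.3, -34.16]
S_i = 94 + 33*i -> [94, 127, 160, 193, 226]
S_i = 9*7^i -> [9, 63, 441, 3087, 21609]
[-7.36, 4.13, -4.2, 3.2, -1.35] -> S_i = Random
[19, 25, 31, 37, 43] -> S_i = 19 + 6*i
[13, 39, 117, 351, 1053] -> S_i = 13*3^i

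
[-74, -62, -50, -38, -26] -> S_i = -74 + 12*i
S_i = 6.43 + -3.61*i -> [6.43, 2.82, -0.79, -4.4, -8.01]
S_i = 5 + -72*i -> [5, -67, -139, -211, -283]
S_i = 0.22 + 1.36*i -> [0.22, 1.58, 2.94, 4.3, 5.66]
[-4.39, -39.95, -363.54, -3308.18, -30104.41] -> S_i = -4.39*9.10^i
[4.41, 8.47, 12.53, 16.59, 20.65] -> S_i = 4.41 + 4.06*i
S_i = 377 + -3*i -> [377, 374, 371, 368, 365]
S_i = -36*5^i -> [-36, -180, -900, -4500, -22500]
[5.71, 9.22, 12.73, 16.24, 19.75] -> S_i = 5.71 + 3.51*i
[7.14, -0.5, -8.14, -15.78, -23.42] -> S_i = 7.14 + -7.64*i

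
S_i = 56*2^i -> [56, 112, 224, 448, 896]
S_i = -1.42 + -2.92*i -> [-1.42, -4.34, -7.26, -10.18, -13.1]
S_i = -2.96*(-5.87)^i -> [-2.96, 17.38, -101.99, 598.7, -3514.34]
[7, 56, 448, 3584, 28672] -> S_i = 7*8^i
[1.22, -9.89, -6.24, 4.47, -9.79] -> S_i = Random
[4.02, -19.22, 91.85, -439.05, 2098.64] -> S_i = 4.02*(-4.78)^i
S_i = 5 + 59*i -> [5, 64, 123, 182, 241]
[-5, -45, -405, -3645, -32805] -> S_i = -5*9^i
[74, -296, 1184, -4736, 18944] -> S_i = 74*-4^i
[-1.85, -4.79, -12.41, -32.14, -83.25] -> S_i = -1.85*2.59^i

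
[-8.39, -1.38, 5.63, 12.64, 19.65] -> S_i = -8.39 + 7.01*i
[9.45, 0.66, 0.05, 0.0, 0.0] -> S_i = 9.45*0.07^i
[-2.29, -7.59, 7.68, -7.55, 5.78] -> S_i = Random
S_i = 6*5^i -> [6, 30, 150, 750, 3750]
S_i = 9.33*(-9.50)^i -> [9.33, -88.64, 842.03, -7999.31, 75993.43]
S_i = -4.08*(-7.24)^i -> [-4.08, 29.54, -213.86, 1548.37, -11210.23]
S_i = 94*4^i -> [94, 376, 1504, 6016, 24064]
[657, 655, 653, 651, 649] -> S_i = 657 + -2*i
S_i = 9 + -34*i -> [9, -25, -59, -93, -127]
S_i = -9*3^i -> [-9, -27, -81, -243, -729]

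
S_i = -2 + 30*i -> [-2, 28, 58, 88, 118]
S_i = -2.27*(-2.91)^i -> [-2.27, 6.61, -19.22, 55.94, -162.78]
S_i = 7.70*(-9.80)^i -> [7.7, -75.46, 739.51, -7247.18, 71022.35]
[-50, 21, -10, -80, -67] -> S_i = Random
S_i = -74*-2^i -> [-74, 148, -296, 592, -1184]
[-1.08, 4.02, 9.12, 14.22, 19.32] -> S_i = -1.08 + 5.10*i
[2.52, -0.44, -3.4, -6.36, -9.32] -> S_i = 2.52 + -2.96*i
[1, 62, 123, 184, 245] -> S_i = 1 + 61*i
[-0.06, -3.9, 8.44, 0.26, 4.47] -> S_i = Random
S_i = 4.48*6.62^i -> [4.48, 29.66, 196.33, 1299.73, 8604.19]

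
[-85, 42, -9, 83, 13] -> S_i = Random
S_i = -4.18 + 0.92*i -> [-4.18, -3.26, -2.34, -1.42, -0.5]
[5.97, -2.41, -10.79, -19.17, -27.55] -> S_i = 5.97 + -8.38*i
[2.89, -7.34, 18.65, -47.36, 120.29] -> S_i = 2.89*(-2.54)^i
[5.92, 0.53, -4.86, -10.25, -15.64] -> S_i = 5.92 + -5.39*i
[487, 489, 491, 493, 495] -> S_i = 487 + 2*i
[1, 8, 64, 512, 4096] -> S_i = 1*8^i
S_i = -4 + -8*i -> [-4, -12, -20, -28, -36]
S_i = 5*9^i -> [5, 45, 405, 3645, 32805]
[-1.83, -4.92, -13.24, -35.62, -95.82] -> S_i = -1.83*2.69^i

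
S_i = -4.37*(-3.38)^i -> [-4.37, 14.77, -49.92, 168.75, -570.36]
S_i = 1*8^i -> [1, 8, 64, 512, 4096]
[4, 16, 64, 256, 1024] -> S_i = 4*4^i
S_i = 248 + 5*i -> [248, 253, 258, 263, 268]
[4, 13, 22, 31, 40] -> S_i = 4 + 9*i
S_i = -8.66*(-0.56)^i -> [-8.66, 4.85, -2.72, 1.52, -0.85]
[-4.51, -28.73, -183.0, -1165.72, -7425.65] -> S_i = -4.51*6.37^i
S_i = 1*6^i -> [1, 6, 36, 216, 1296]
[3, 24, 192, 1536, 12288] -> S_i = 3*8^i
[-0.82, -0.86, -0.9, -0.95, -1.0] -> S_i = -0.82*1.05^i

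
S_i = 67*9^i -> [67, 603, 5427, 48843, 439587]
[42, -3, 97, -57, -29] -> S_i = Random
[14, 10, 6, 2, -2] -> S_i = 14 + -4*i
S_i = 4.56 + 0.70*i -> [4.56, 5.26, 5.96, 6.66, 7.36]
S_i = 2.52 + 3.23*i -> [2.52, 5.75, 8.98, 12.21, 15.44]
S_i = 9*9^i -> [9, 81, 729, 6561, 59049]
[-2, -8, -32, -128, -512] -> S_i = -2*4^i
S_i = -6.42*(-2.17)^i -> [-6.42, 13.93, -30.23, 65.6, -142.36]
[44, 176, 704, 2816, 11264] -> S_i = 44*4^i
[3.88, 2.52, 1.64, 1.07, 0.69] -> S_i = 3.88*0.65^i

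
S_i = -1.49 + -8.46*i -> [-1.49, -9.95, -18.41, -26.87, -35.33]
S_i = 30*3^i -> [30, 90, 270, 810, 2430]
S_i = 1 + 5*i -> [1, 6, 11, 16, 21]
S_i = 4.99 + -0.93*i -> [4.99, 4.06, 3.13, 2.2, 1.27]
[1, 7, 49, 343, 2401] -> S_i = 1*7^i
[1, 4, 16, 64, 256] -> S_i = 1*4^i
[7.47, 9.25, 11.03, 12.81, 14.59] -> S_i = 7.47 + 1.78*i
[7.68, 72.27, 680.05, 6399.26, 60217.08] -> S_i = 7.68*9.41^i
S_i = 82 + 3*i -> [82, 85, 88, 91, 94]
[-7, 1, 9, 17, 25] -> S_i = -7 + 8*i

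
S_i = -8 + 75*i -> [-8, 67, 142, 217, 292]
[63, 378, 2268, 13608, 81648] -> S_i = 63*6^i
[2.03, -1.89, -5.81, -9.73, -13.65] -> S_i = 2.03 + -3.92*i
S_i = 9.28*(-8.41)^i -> [9.28, -78.04, 656.36, -5519.96, 46422.87]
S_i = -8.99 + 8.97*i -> [-8.99, -0.02, 8.95, 17.92, 26.89]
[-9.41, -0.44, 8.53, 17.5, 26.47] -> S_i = -9.41 + 8.97*i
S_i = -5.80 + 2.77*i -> [-5.8, -3.03, -0.26, 2.51, 5.28]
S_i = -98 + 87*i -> [-98, -11, 76, 163, 250]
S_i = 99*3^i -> [99, 297, 891, 2673, 8019]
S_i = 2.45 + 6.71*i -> [2.45, 9.16, 15.87, 22.58, 29.29]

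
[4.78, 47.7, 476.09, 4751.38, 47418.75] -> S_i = 4.78*9.98^i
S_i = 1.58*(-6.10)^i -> [1.58, -9.64, 58.79, -358.63, 2187.64]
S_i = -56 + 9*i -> [-56, -47, -38, -29, -20]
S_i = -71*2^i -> [-71, -142, -284, -568, -1136]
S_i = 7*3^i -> [7, 21, 63, 189, 567]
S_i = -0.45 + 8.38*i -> [-0.45, 7.93, 16.31, 24.69, 33.07]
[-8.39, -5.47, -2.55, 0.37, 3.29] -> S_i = -8.39 + 2.92*i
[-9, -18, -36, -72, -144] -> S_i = -9*2^i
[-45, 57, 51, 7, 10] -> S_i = Random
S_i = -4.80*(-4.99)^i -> [-4.8, 23.95, -119.52, 596.41, -2976.07]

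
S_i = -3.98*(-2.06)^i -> [-3.98, 8.2, -16.89, 34.79, -71.67]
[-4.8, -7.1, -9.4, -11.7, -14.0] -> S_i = -4.80 + -2.30*i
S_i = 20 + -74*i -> [20, -54, -128, -202, -276]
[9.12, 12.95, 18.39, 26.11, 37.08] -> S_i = 9.12*1.42^i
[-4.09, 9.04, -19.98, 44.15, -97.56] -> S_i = -4.09*(-2.21)^i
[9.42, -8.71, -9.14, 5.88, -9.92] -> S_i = Random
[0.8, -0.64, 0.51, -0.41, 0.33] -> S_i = 0.80*(-0.80)^i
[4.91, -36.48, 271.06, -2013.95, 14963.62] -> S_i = 4.91*(-7.43)^i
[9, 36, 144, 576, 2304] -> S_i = 9*4^i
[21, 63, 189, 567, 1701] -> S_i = 21*3^i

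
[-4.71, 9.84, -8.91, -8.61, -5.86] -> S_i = Random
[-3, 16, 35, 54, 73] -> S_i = -3 + 19*i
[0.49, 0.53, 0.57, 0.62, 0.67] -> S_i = 0.49*1.08^i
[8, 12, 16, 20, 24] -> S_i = 8 + 4*i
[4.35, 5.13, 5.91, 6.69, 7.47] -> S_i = 4.35 + 0.78*i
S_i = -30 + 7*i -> [-30, -23, -16, -9, -2]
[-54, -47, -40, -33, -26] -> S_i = -54 + 7*i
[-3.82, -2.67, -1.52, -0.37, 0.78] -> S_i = -3.82 + 1.15*i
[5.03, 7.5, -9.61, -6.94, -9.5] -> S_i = Random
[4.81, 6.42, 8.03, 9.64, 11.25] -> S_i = 4.81 + 1.61*i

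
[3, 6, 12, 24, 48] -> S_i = 3*2^i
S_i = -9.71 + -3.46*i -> [-9.71, -13.17, -16.63, -20.09, -23.55]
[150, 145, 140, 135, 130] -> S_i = 150 + -5*i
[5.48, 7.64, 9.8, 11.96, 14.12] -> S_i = 5.48 + 2.16*i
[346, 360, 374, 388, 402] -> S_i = 346 + 14*i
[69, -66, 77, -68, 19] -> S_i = Random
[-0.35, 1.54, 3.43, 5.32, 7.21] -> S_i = -0.35 + 1.89*i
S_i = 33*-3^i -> [33, -99, 297, -891, 2673]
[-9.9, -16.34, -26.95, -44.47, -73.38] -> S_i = -9.90*1.65^i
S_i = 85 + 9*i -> [85, 94, 103, 112, 121]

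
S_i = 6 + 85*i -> [6, 91, 176, 261, 346]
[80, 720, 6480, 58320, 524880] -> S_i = 80*9^i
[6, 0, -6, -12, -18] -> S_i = 6 + -6*i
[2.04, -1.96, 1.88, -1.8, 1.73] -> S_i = 2.04*(-0.96)^i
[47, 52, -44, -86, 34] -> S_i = Random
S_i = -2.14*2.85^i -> [-2.14, -6.1, -17.38, -49.54, -141.19]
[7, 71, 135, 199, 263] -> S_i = 7 + 64*i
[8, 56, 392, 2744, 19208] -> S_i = 8*7^i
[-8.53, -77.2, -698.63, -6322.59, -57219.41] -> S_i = -8.53*9.05^i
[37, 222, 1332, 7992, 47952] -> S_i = 37*6^i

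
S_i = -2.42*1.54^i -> [-2.42, -3.73, -5.74, -8.84, -13.61]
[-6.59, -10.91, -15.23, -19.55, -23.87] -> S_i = -6.59 + -4.32*i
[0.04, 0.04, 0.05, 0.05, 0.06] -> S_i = 0.04*1.10^i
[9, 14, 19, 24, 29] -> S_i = 9 + 5*i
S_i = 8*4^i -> [8, 32, 128, 512, 2048]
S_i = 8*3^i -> [8, 24, 72, 216, 648]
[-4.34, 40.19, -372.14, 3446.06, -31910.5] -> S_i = -4.34*(-9.26)^i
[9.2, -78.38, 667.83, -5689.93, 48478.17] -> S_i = 9.20*(-8.52)^i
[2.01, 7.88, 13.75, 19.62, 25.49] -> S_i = 2.01 + 5.87*i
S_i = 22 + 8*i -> [22, 30, 38, 46, 54]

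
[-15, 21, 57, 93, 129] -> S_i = -15 + 36*i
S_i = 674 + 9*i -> [674, 683, 692, 701, 710]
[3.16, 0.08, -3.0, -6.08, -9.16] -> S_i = 3.16 + -3.08*i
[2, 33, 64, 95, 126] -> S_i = 2 + 31*i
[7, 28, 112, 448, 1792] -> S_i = 7*4^i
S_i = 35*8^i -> [35, 280, 2240, 17920, 143360]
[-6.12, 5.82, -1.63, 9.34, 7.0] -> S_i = Random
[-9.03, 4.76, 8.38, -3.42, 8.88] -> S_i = Random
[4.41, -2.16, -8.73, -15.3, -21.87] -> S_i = 4.41 + -6.57*i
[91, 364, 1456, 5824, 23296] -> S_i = 91*4^i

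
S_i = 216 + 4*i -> [216, 220, 224, 228, 232]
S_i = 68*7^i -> [68, 476, 3332, 23324, 163268]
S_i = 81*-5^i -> [81, -405, 2025, -10125, 50625]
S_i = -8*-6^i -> [-8, 48, -288, 1728, -10368]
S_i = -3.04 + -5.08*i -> [-3.04, -8.12, -13.2, -18.28, -23.36]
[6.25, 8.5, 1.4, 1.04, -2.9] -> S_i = Random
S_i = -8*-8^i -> [-8, 64, -512, 4096, -32768]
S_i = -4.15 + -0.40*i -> [-4.15, -4.55, -4.95, -5.35, -5.75]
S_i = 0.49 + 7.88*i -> [0.49, 8.37, 16.25, 24.13, 32.01]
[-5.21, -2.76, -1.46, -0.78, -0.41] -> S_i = -5.21*0.53^i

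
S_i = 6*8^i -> [6, 48, 384, 3072, 24576]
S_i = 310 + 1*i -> [310, 311, 312, 313, 314]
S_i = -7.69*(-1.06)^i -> [-7.69, 8.15, -8.64, 9.16, -9.71]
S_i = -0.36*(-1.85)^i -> [-0.36, 0.67, -1.23, 2.28, -4.22]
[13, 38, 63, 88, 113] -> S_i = 13 + 25*i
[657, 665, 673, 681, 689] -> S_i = 657 + 8*i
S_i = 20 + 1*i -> [20, 21, 22, 23, 24]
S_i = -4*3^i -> [-4, -12, -36, -108, -324]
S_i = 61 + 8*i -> [61, 69, 77, 85, 93]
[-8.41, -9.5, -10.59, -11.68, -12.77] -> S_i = -8.41 + -1.09*i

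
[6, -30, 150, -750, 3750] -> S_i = 6*-5^i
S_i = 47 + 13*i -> [47, 60, 73, 86, 99]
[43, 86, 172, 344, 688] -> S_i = 43*2^i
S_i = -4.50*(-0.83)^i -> [-4.5, 3.74, -3.1, 2.57, -2.14]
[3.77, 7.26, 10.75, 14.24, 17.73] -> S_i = 3.77 + 3.49*i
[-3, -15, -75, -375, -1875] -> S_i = -3*5^i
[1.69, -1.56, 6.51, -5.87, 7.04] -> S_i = Random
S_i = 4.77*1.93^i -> [4.77, 9.21, 17.77, 34.29, 66.18]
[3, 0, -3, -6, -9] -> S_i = 3 + -3*i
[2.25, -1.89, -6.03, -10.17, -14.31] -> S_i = 2.25 + -4.14*i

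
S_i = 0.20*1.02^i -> [0.2, 0.2, 0.21, 0.21, 0.22]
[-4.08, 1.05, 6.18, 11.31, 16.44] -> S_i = -4.08 + 5.13*i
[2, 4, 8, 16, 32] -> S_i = 2*2^i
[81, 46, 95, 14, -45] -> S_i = Random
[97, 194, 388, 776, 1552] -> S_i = 97*2^i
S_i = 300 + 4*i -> [300, 304, 308, 312, 316]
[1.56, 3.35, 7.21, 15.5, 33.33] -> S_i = 1.56*2.15^i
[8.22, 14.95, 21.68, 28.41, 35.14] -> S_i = 8.22 + 6.73*i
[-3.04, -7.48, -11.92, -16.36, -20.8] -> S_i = -3.04 + -4.44*i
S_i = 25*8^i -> [25, 200, 1600, 12800, 102400]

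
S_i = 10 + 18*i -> [10, 28, 46, 64, 82]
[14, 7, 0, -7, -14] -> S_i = 14 + -7*i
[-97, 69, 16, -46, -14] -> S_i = Random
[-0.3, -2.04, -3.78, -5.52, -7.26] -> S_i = -0.30 + -1.74*i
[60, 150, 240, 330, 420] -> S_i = 60 + 90*i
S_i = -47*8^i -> [-47, -376, -3008, -24064, -192512]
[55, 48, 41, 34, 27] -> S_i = 55 + -7*i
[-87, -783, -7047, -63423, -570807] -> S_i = -87*9^i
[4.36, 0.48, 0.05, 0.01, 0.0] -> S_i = 4.36*0.11^i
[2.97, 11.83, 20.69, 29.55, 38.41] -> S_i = 2.97 + 8.86*i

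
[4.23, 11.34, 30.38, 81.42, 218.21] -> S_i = 4.23*2.68^i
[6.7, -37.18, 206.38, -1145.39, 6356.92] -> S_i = 6.70*(-5.55)^i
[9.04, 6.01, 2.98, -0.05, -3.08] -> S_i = 9.04 + -3.03*i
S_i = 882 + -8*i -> [882, 874, 866, 858, 850]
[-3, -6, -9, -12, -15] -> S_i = -3 + -3*i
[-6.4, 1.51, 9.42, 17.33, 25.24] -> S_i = -6.40 + 7.91*i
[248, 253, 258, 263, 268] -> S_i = 248 + 5*i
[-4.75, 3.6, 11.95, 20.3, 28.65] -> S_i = -4.75 + 8.35*i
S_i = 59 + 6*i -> [59, 65, 71, 77, 83]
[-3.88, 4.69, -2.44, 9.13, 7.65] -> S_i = Random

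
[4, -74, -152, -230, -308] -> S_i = 4 + -78*i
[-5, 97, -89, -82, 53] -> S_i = Random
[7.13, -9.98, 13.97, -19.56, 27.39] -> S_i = 7.13*(-1.40)^i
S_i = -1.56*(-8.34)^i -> [-1.56, 13.01, -108.51, 904.95, -7547.25]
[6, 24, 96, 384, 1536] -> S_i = 6*4^i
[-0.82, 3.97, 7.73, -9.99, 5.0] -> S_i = Random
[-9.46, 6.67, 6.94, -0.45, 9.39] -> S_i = Random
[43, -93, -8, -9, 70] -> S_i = Random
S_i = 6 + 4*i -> [6, 10, 14, 18, 22]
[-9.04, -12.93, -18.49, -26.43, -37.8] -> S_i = -9.04*1.43^i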